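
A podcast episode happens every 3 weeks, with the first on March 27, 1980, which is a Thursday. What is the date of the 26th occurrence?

September 3, 1981

The 26th occurrence is 25 intervals after the first: 25 × 21 = 525 days after March 27, 1980.
March has 31 days — 4 days to the end of March leaves 521.
From end of March to end of 1980 is 275 days (246 left).
January has 31 days (215 left).
February has 28 days (187 left).
March has 31 days (156 left).
April has 30 days (126 left).
May has 31 days (95 left).
June has 30 days (65 left).
July has 31 days (34 left).
August has 31 days (3 left).
3 days into September → September 3, 1981.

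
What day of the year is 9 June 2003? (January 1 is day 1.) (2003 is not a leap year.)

Days in months before June: 31 + 28 + 31 + 30 + 31 = 151.
Plus 9 days into June → day 160.

160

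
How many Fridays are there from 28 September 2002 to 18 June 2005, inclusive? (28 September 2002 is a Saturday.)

28 September 2002 is a Saturday; the first Friday on or after it is 4 October 2002 (6 days later).
From 4 October 2002 to 18 June 2005: 88 + 365 + 366 + 169 = 988 days (rest of 2002, 2003, 2004, to 18 June 2005 in 2005).
988 ÷ 7 = 141 full weeks with remainder 1, so 141 more Fridays after the first → 142.

142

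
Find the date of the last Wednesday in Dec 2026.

Dec 2026 begins on a Tuesday, so the first Wednesday is Dec 2 (1 day later).
Dec 2026 has 31 days. Adding weeks: 2, 9, 16, 23, 30 — the last one ≤ 31 is the 30th.

Dec 30, 2026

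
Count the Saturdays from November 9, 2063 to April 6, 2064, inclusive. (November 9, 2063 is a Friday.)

22

November 9, 2063 is a Friday; the first Saturday on or after it is November 10, 2063 (1 day later).
From November 10, 2063 to April 6, 2064: 20 + 31 + 31 + 29 + 31 + 6 = 148 days (rest of November, December, January, February, March, April).
148 ÷ 7 = 21 full weeks with remainder 1, so 21 more Saturdays after the first → 22.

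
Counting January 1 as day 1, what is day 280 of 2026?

January has 31 days (280 − 31 = 249 remain).
February has 28 days (249 − 28 = 221 remain).
March has 31 days (221 − 31 = 190 remain).
April has 30 days (190 − 30 = 160 remain).
May has 31 days (160 − 31 = 129 remain).
June has 30 days (129 − 30 = 99 remain).
July has 31 days (99 − 31 = 68 remain).
August has 31 days (68 − 31 = 37 remain).
September has 30 days (37 − 30 = 7 remain).
7 into October → October 7.

2026-10-07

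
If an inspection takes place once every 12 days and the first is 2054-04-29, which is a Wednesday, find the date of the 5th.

2054-06-16

The 5th occurrence is 4 intervals after the first: 4 × 12 = 48 days after 2054-04-29.
April has 30 days — 1 day to the end of April leaves 47.
May has 31 days (16 left).
16 days into June → 2054-06-16.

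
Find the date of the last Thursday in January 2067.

January 2067 begins on a Saturday, so the first Thursday is January 6 (5 days later).
January 2067 has 31 days. Adding weeks: 6, 13, 20, 27 — the last one ≤ 31 is the 27th.

January 27, 2067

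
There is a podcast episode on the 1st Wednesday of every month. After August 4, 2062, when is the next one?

September 6, 2062

August 2062 starts on a Tuesday, so its 1st Wednesday is August 2, 2062 (1 day in).
That is not after August 4, 2062, so look at September 2062.
September 2062 starts on a Friday, so its 1st Wednesday is September 6, 2062 (5 days in).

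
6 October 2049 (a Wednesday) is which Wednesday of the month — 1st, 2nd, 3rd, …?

Day 6 falls in week ⌈6/7⌉ of the month.
Days 1–7 hold the 1st Wednesday, 8–14 the 2nd, 15–21 the 3rd, 22–28 the 4th, 29–31 the 5th.
6 is in the range for the 1st.

1st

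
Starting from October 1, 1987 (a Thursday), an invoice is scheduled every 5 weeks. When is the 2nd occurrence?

November 5, 1987

The 2nd occurrence is 1 interval after the first: 1 × 35 = 35 days after October 1, 1987.
October has 31 days — 30 days to the end of October leaves 5.
5 days into November → November 5, 1987.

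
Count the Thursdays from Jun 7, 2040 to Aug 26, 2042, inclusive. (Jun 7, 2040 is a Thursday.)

Jun 7, 2040 is a Thursday; the first Thursday on or after it is Jun 7, 2040.
From Jun 7, 2040 to Aug 26, 2042: 207 + 365 + 238 = 810 days (rest of 2040, 2041, to Aug 26, 2042 in 2042).
810 ÷ 7 = 115 full weeks with remainder 5, so 115 more Thursdays after the first → 116.

116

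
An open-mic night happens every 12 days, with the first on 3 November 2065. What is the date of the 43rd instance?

The 43rd occurrence is 42 intervals after the first: 42 × 12 = 504 days after 3 November 2065.
November has 30 days — 27 days to the end of November leaves 477.
From end of November to end of 2065 is 31 days (446 left).
2066 has 365 days (81 left).
January has 31 days (50 left).
February has 28 days (22 left).
22 days into March → 22 March 2067.

22 March 2067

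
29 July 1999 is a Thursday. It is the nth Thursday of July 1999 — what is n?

Day 29 falls in week ⌈29/7⌉ of the month.
Days 1–7 hold the 1st Thursday, 8–14 the 2nd, 15–21 the 3rd, 22–28 the 4th, 29–31 the 5th.
29 is in the range for the 5th.

5th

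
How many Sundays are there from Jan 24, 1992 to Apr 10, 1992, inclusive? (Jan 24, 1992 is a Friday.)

Jan 24, 1992 is a Friday; the first Sunday on or after it is Jan 26, 1992 (2 days later).
From Jan 26, 1992 to Apr 10, 1992: 5 + 29 + 31 + 10 = 75 days (rest of Jan, Feb, Mar, Apr).
75 ÷ 7 = 10 full weeks with remainder 5, so 10 more Sundays after the first → 11.

11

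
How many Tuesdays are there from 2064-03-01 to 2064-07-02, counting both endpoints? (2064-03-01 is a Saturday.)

18

2064-03-01 is a Saturday; the first Tuesday on or after it is 2064-03-04 (3 days later).
From 2064-03-04 to 2064-07-02: 27 + 30 + 31 + 30 + 2 = 120 days (rest of March, April, May, June, July).
120 ÷ 7 = 17 full weeks with remainder 1, so 17 more Tuesdays after the first → 18.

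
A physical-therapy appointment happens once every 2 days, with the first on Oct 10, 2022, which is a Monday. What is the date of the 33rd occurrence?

Dec 13, 2022

The 33rd occurrence is 32 intervals after the first: 32 × 2 = 64 days after Oct 10, 2022.
Oct has 31 days — 21 days to the end of Oct leaves 43.
Nov has 30 days (13 left).
13 days into Dec → Dec 13, 2022.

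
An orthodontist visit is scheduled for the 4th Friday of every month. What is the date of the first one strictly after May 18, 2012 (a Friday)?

May 2012 starts on a Tuesday; its first Friday is the 4th, so the 4th Friday is the 25th — May 25, 2012.
May 25, 2012 is after May 18, 2012, so that is the next one.

May 25, 2012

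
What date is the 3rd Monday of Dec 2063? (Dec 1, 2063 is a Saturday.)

Dec 2063 begins on a Saturday, so the first Monday is Dec 3 (2 days later).
The 3rd Monday is 2 weeks later: 3 + 14 = 17.

Dec 17, 2063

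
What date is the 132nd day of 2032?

January has 31 days (132 − 31 = 101 remain).
February has 29 days (101 − 29 = 72 remain).
March has 31 days (72 − 31 = 41 remain).
April has 30 days (41 − 30 = 11 remain).
11 into May → May 11.

2032-05-11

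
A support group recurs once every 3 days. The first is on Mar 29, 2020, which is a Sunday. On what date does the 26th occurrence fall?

The 26th occurrence is 25 intervals after the first: 25 × 3 = 75 days after Mar 29, 2020.
Mar has 31 days — 2 days to the end of Mar leaves 73.
Apr has 30 days (43 left).
May has 31 days (12 left).
12 days into Jun → Jun 12, 2020.

Jun 12, 2020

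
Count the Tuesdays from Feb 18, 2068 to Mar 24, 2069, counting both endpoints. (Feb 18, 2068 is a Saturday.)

57

Feb 18, 2068 is a Saturday; the first Tuesday on or after it is Feb 21, 2068 (3 days later).
From Feb 21, 2068 to Mar 24, 2069: 314 + 83 = 397 days (rest of 2068, to Mar 24, 2069 in 2069).
397 ÷ 7 = 56 full weeks with remainder 5, so 56 more Tuesdays after the first → 57.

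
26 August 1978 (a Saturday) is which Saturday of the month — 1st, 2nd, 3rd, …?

4th

Day 26 falls in week ⌈26/7⌉ of the month.
Days 1–7 hold the 1st Saturday, 8–14 the 2nd, 15–21 the 3rd, 22–28 the 4th, 29–31 the 5th.
26 is in the range for the 4th.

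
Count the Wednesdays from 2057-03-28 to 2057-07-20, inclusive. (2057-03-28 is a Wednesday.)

2057-03-28 is a Wednesday; the first Wednesday on or after it is 2057-03-28.
From 2057-03-28 to 2057-07-20: 3 + 30 + 31 + 30 + 20 = 114 days (rest of March, April, May, June, July).
114 ÷ 7 = 16 full weeks with remainder 2, so 16 more Wednesdays after the first → 17.

17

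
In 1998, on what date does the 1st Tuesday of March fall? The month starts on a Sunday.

March 3, 1998

March 1998 begins on a Sunday, so the first Tuesday is March 3 (2 days later).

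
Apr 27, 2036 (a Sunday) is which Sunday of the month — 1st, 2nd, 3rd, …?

4th

Day 27 falls in week ⌈27/7⌉ of the month.
Days 1–7 hold the 1st Sunday, 8–14 the 2nd, 15–21 the 3rd, 22–28 the 4th, 29–31 the 5th.
27 is in the range for the 4th.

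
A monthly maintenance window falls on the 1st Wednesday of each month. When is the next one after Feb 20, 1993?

Mar 3, 1993

Feb 1993 starts on a Monday, so its 1st Wednesday is Feb 3, 1993 (2 days in).
That is not after Feb 20, 1993, so look at Mar 1993.
Mar 1993 starts on a Monday, so its 1st Wednesday is Mar 3, 1993 (2 days in).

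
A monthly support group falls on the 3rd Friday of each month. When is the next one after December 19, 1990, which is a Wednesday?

December 21, 1990

December 1990 starts on a Saturday; its first Friday is the 7th, so the 3rd Friday is the 21st — December 21, 1990.
December 21, 1990 is after December 19, 1990, so that is the next one.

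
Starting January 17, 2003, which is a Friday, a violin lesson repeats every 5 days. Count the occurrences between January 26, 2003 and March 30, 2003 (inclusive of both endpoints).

Occurrences land 5·i days after January 17, 2003 for i = 0, 1, 2, …
January 26, 2003 is 9 days after the start; 9 ÷ 5 = 1 remainder 4; since the remainder is 4, round up to i = 2. First occurrence in the window: #3 on January 27, 2003 (2×5 = 10 days in).
March 30, 2003 is 72 days after the start; 72 ÷ 5 = 14 remainder 2. Last occurrence in the window: #15 on March 28, 2003.
Occurrences #3 through #15: 13 in total.

13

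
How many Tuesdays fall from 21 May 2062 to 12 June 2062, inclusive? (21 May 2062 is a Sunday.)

21 May 2062 is a Sunday; the first Tuesday on or after it is 23 May 2062 (2 days later).
From 23 May 2062 to 12 June 2062: 8 + 12 = 20 days (rest of May, June).
20 ÷ 7 = 2 full weeks with remainder 6, so 2 more Tuesdays after the first → 3.

3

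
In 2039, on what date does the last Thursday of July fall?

2039-07-28

July 2039 begins on a Friday, so the first Thursday is July 7 (6 days later).
July 2039 has 31 days. Adding weeks: 7, 14, 21, 28 — the last one ≤ 31 is the 28th.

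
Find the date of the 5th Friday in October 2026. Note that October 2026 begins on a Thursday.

October 2026 begins on a Thursday, so the first Friday is October 2 (1 day later).
The 5th Friday is 4 weeks later: 2 + 28 = 30.

October 30, 2026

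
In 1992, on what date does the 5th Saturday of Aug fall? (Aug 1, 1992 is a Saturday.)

Aug 29, 1992

Aug 1992 begins on a Saturday, so the first Saturday is Aug 1.
The 5th Saturday is 4 weeks later: 1 + 28 = 29.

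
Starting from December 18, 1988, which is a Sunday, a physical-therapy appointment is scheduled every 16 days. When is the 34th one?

The 34th occurrence is 33 intervals after the first: 33 × 16 = 528 days after December 18, 1988.
December has 31 days — 13 days to the end of December leaves 515.
1989 has 365 days (150 left).
January has 31 days (119 left).
February has 28 days (91 left).
March has 31 days (60 left).
April has 30 days (30 left).
30 days into May → May 30, 1990.

May 30, 1990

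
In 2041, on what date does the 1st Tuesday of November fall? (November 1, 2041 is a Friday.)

2041-11-05

November 2041 begins on a Friday, so the first Tuesday is November 5 (4 days later).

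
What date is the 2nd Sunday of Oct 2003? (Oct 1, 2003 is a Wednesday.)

Oct 12, 2003

Oct 2003 begins on a Wednesday, so the first Sunday is Oct 5 (4 days later).
The 2nd Sunday is 1 weeks later: 5 + 7 = 12.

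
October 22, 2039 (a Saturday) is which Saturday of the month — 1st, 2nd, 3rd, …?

Day 22 falls in week ⌈22/7⌉ of the month.
Days 1–7 hold the 1st Saturday, 8–14 the 2nd, 15–21 the 3rd, 22–28 the 4th, 29–31 the 5th.
22 is in the range for the 4th.

4th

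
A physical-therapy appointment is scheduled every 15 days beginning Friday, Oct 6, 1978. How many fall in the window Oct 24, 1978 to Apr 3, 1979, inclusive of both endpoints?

10

Occurrences land 15·i days after Oct 6, 1978 for i = 0, 1, 2, …
Oct 24, 1978 is 18 days after the start; 18 ÷ 15 = 1 remainder 3; since the remainder is 3, round up to i = 2. First occurrence in the window: #3 on Nov 5, 1978 (2×15 = 30 days in).
Apr 3, 1979 is 179 days after the start; 179 ÷ 15 = 11 remainder 14. Last occurrence in the window: #12 on Mar 20, 1979.
Occurrences #3 through #12: 10 in total.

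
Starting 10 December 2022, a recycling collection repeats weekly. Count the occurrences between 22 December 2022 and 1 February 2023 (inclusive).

Occurrences land 7·i days after 10 December 2022 for i = 0, 1, 2, …
22 December 2022 is 12 days after the start; 12 ÷ 7 = 1 remainder 5; since the remainder is 5, round up to i = 2. First occurrence in the window: #3 on 24 December 2022 (2×7 = 14 days in).
1 February 2023 is 53 days after the start; 53 ÷ 7 = 7 remainder 4. Last occurrence in the window: #8 on 28 January 2023.
Occurrences #3 through #8: 6 in total.

6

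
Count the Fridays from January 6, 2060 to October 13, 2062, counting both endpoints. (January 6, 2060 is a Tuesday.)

January 6, 2060 is a Tuesday; the first Friday on or after it is January 9, 2060 (3 days later).
From January 9, 2060 to October 13, 2062: 357 + 365 + 286 = 1008 days (rest of 2060, 2061, to October 13, 2062 in 2062).
1008 ÷ 7 = 144 full weeks with remainder 0, so 144 more Fridays after the first → 145.

145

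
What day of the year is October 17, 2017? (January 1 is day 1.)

290

Days in months before October: 31 + 28 + 31 + 30 + 31 + 30 + 31 + 31 + 30 = 273.
Plus 17 days into October → day 290.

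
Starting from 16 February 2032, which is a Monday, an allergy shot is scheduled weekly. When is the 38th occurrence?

1 November 2032

The 38th occurrence is 37 intervals after the first: 37 × 7 = 259 days after 16 February 2032.
February has 29 days — 13 days to the end of February leaves 246.
March has 31 days (215 left).
April has 30 days (185 left).
May has 31 days (154 left).
June has 30 days (124 left).
July has 31 days (93 left).
August has 31 days (62 left).
September has 30 days (32 left).
October has 31 days (1 left).
1 day into November → 1 November 2032.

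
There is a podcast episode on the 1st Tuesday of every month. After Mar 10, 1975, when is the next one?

Apr 1, 1975

Mar 1975 starts on a Saturday, so its 1st Tuesday is Mar 4, 1975 (3 days in).
That is not after Mar 10, 1975, so look at Apr 1975.
Apr 1975 starts on a Tuesday, so its 1st Tuesday is Apr 1, 1975.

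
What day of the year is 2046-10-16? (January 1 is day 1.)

289

Days in months before October: 31 + 28 + 31 + 30 + 31 + 30 + 31 + 31 + 30 = 273.
Plus 16 days into October → day 289.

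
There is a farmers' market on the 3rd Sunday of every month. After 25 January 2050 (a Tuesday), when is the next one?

20 February 2050

January 2050 starts on a Saturday; its first Sunday is the 2nd, so the 3rd Sunday is the 16th — 16 January 2050.
That is not after 25 January 2050, so look at February 2050.
February 2050 starts on a Tuesday; its first Sunday is the 6th, so the 3rd Sunday is the 20th — 20 February 2050.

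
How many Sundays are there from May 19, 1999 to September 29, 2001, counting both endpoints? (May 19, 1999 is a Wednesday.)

May 19, 1999 is a Wednesday; the first Sunday on or after it is May 23, 1999 (4 days later).
From May 23, 1999 to September 29, 2001: 222 + 366 + 272 = 860 days (rest of 1999, 2000, to September 29, 2001 in 2001).
860 ÷ 7 = 122 full weeks with remainder 6, so 122 more Sundays after the first → 123.

123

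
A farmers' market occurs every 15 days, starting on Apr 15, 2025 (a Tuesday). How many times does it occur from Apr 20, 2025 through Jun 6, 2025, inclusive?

3

Occurrences land 15·i days after Apr 15, 2025 for i = 0, 1, 2, …
Apr 20, 2025 is 5 days after the start; 5 ÷ 15 = 0 remainder 5; since the remainder is 5, round up to i = 1. First occurrence in the window: #2 on Apr 30, 2025 (1×15 = 15 days in).
Jun 6, 2025 is 52 days after the start; 52 ÷ 15 = 3 remainder 7. Last occurrence in the window: #4 on May 30, 2025.
Occurrences #2 through #4: 3 in total.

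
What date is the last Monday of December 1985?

The first Monday of December 1985 is December 2.
December 1985 has 31 days. Adding weeks: 2, 9, 16, 23, 30 — the last one ≤ 31 is the 30th.

December 30, 1985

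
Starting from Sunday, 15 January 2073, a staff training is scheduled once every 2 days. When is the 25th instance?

The 25th occurrence is 24 intervals after the first: 24 × 2 = 48 days after 15 January 2073.
January has 31 days — 16 days to the end of January leaves 32.
February has 28 days (4 left).
4 days into March → 4 March 2073.

4 March 2073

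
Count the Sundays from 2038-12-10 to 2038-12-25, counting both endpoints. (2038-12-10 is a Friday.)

2

2038-12-10 is a Friday; the first Sunday on or after it is 2038-12-12 (2 days later).
From 2038-12-12 to 2038-12-25 is 25 − 12 = 13 days.
13 ÷ 7 = 1 full weeks with remainder 6, so 1 more Sundays after the first → 2.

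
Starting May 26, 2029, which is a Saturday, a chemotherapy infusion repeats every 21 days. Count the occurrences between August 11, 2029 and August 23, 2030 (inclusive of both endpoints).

18

Occurrences land 21·i days after May 26, 2029 for i = 0, 1, 2, …
August 11, 2029 is 77 days after the start; 77 ÷ 21 = 3 remainder 14; since the remainder is 14, round up to i = 4. First occurrence in the window: #5 on August 18, 2029 (4×21 = 84 days in).
August 23, 2030 is 454 days after the start; 454 ÷ 21 = 21 remainder 13. Last occurrence in the window: #22 on August 10, 2030.
Occurrences #5 through #22: 18 in total.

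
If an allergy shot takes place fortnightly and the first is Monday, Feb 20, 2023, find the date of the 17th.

The 17th occurrence is 16 intervals after the first: 16 × 14 = 224 days after Feb 20, 2023.
Feb has 28 days — 8 days to the end of Feb leaves 216.
Mar has 31 days (185 left).
Apr has 30 days (155 left).
May has 31 days (124 left).
Jun has 30 days (94 left).
Jul has 31 days (63 left).
Aug has 31 days (32 left).
Sep has 30 days (2 left).
2 days into Oct → Oct 2, 2023.

Oct 2, 2023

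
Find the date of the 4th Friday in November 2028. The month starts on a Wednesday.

November 2028 begins on a Wednesday, so the first Friday is November 3 (2 days later).
The 4th Friday is 3 weeks later: 3 + 21 = 24.

2028-11-24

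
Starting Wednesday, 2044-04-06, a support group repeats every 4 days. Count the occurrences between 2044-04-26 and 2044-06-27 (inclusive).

16

Occurrences land 4·i days after 2044-04-06 for i = 0, 1, 2, …
2044-04-26 is 20 days after the start; 20 ÷ 4 = 5 remainder 0. First occurrence in the window: #6 on 2044-04-26 (5×4 = 20 days in).
2044-06-27 is 82 days after the start; 82 ÷ 4 = 20 remainder 2. Last occurrence in the window: #21 on 2044-06-25.
Occurrences #6 through #21: 16 in total.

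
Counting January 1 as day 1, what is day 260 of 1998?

January has 31 days (260 − 31 = 229 remain).
February has 28 days (229 − 28 = 201 remain).
March has 31 days (201 − 31 = 170 remain).
April has 30 days (170 − 30 = 140 remain).
May has 31 days (140 − 31 = 109 remain).
June has 30 days (109 − 30 = 79 remain).
July has 31 days (79 − 31 = 48 remain).
August has 31 days (48 − 31 = 17 remain).
17 into September → September 17.

1998-09-17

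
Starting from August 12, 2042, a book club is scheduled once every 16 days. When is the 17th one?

The 17th occurrence is 16 intervals after the first: 16 × 16 = 256 days after August 12, 2042.
August has 31 days — 19 days to the end of August leaves 237.
September has 30 days (207 left).
October has 31 days (176 left).
November has 30 days (146 left).
December has 31 days (115 left).
January has 31 days (84 left).
February has 28 days (56 left).
March has 31 days (25 left).
25 days into April → April 25, 2043.

April 25, 2043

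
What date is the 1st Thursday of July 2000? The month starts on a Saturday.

July 2000 begins on a Saturday, so the first Thursday is July 6 (5 days later).

July 6, 2000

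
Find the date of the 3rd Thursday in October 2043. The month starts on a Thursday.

October 15, 2043

October 2043 begins on a Thursday, so the first Thursday is October 1.
The 3rd Thursday is 2 weeks later: 1 + 14 = 15.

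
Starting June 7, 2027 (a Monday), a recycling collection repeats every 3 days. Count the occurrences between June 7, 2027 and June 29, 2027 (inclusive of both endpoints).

8

Occurrences land 3·i days after June 7, 2027 for i = 0, 1, 2, …
The window opens on the start date, so the first occurrence inside is #1 on June 7, 2027.
June 29, 2027 is 22 days after the start; 22 ÷ 3 = 7 remainder 1. Last occurrence in the window: #8 on June 28, 2027.
Occurrences #1 through #8: 8 in total.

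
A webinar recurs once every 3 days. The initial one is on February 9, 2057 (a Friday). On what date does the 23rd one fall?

April 16, 2057

The 23rd occurrence is 22 intervals after the first: 22 × 3 = 66 days after February 9, 2057.
February has 28 days — 19 days to the end of February leaves 47.
March has 31 days (16 left).
16 days into April → April 16, 2057.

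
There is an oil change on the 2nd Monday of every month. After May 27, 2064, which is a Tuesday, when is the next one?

May 2064 starts on a Thursday; its first Monday is the 5th, so the 2nd Monday is the 12th — May 12, 2064.
That is not after May 27, 2064, so look at Jun 2064.
Jun 2064 starts on a Sunday; its first Monday is the 2nd, so the 2nd Monday is the 9th — Jun 9, 2064.

Jun 9, 2064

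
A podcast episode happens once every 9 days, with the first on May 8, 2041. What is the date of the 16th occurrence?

September 20, 2041

The 16th occurrence is 15 intervals after the first: 15 × 9 = 135 days after May 8, 2041.
May has 31 days — 23 days to the end of May leaves 112.
June has 30 days (82 left).
July has 31 days (51 left).
August has 31 days (20 left).
20 days into September → September 20, 2041.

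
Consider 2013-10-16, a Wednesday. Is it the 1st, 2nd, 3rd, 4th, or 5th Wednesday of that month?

Day 16 falls in week ⌈16/7⌉ of the month.
Days 1–7 hold the 1st Wednesday, 8–14 the 2nd, 15–21 the 3rd, 22–28 the 4th, 29–31 the 5th.
16 is in the range for the 3rd.

3rd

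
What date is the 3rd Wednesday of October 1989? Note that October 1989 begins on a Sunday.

October 1989 begins on a Sunday, so the first Wednesday is October 4 (3 days later).
The 3rd Wednesday is 2 weeks later: 4 + 14 = 18.

1989-10-18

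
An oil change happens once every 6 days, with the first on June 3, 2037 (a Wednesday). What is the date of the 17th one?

The 17th occurrence is 16 intervals after the first: 16 × 6 = 96 days after June 3, 2037.
June has 30 days — 27 days to the end of June leaves 69.
July has 31 days (38 left).
August has 31 days (7 left).
7 days into September → September 7, 2037.

September 7, 2037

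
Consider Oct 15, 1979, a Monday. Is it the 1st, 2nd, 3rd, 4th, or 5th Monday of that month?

3rd

Day 15 falls in week ⌈15/7⌉ of the month.
Days 1–7 hold the 1st Monday, 8–14 the 2nd, 15–21 the 3rd, 22–28 the 4th, 29–31 the 5th.
15 is in the range for the 3rd.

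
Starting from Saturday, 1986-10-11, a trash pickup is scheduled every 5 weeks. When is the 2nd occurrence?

1986-11-15

The 2nd occurrence is 1 interval after the first: 1 × 35 = 35 days after 1986-10-11.
October has 31 days — 20 days to the end of October leaves 15.
15 days into November → 1986-11-15.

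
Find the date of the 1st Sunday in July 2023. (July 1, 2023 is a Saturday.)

July 2023 begins on a Saturday, so the first Sunday is July 2 (1 day later).

2 July 2023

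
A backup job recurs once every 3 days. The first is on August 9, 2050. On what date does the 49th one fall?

December 31, 2050

The 49th occurrence is 48 intervals after the first: 48 × 3 = 144 days after August 9, 2050.
August has 31 days — 22 days to the end of August leaves 122.
September has 30 days (92 left).
October has 31 days (61 left).
November has 30 days (31 left).
31 days into December → December 31, 2050.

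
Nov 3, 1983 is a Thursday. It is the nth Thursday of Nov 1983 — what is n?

1st

Day 3 falls in week ⌈3/7⌉ of the month.
Days 1–7 hold the 1st Thursday, 8–14 the 2nd, 15–21 the 3rd, 22–28 the 4th, 29–31 the 5th.
3 is in the range for the 1st.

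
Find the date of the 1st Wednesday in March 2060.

3 March 2060

The first Wednesday of March 2060 is March 3.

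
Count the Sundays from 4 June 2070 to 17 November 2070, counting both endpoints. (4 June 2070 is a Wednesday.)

4 June 2070 is a Wednesday; the first Sunday on or after it is 8 June 2070 (4 days later).
From 8 June 2070 to 17 November 2070: 22 + 31 + 31 + 30 + 31 + 17 = 162 days (rest of June, July, August, September, October, November).
162 ÷ 7 = 23 full weeks with remainder 1, so 23 more Sundays after the first → 24.

24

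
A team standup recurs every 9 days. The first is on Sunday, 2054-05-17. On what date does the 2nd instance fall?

The 2nd occurrence is 1 interval after the first: 1 × 9 = 9 days after 2054-05-17.
9 days later is 2054-05-26.

2054-05-26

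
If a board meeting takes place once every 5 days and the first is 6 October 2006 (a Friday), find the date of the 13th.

5 December 2006

The 13th occurrence is 12 intervals after the first: 12 × 5 = 60 days after 6 October 2006.
October has 31 days — 25 days to the end of October leaves 35.
November has 30 days (5 left).
5 days into December → 5 December 2006.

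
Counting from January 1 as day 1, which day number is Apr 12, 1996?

Days in months before Apr: 31 + 29 + 31 = 91.
Plus 12 days into Apr → day 103.

103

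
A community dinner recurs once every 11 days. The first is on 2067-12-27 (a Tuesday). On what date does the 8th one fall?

2068-03-13

The 8th occurrence is 7 intervals after the first: 7 × 11 = 77 days after 2067-12-27.
December has 31 days — 4 days to the end of December leaves 73.
January has 31 days (42 left).
February has 29 days (13 left).
13 days into March → 2068-03-13.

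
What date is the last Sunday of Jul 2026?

The first Sunday of Jul 2026 is Jul 5.
Jul 2026 has 31 days. Adding weeks: 5, 12, 19, 26 — the last one ≤ 31 is the 26th.

Jul 26, 2026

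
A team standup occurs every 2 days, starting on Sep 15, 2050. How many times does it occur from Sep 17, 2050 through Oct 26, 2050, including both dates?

Occurrences land 2·i days after Sep 15, 2050 for i = 0, 1, 2, …
Sep 17, 2050 is 2 days after the start; 2 ÷ 2 = 1 remainder 0. First occurrence in the window: #2 on Sep 17, 2050 (1×2 = 2 days in).
Oct 26, 2050 is 41 days after the start; 41 ÷ 2 = 20 remainder 1. Last occurrence in the window: #21 on Oct 25, 2050.
Occurrences #2 through #21: 20 in total.

20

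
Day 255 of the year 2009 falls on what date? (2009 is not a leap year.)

September 12, 2009

January has 31 days (255 − 31 = 224 remain).
February has 28 days (224 − 28 = 196 remain).
March has 31 days (196 − 31 = 165 remain).
April has 30 days (165 − 30 = 135 remain).
May has 31 days (135 − 31 = 104 remain).
June has 30 days (104 − 30 = 74 remain).
July has 31 days (74 − 31 = 43 remain).
August has 31 days (43 − 31 = 12 remain).
12 into September → September 12.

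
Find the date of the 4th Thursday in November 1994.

November 24, 1994

The first Thursday of November 1994 is November 3.
The 4th Thursday is 3 weeks later: 3 + 21 = 24.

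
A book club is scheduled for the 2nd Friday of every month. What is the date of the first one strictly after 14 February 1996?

8 March 1996

February 1996 starts on a Thursday; its first Friday is the 2nd, so the 2nd Friday is the 9th — 9 February 1996.
That is not after 14 February 1996, so look at March 1996.
March 1996 starts on a Friday; its first Friday is the 1st, so the 2nd Friday is the 8th — 8 March 1996.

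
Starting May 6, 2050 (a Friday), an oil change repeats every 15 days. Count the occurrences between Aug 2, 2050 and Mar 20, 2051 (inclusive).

16

Occurrences land 15·i days after May 6, 2050 for i = 0, 1, 2, …
Aug 2, 2050 is 88 days after the start; 88 ÷ 15 = 5 remainder 13; since the remainder is 13, round up to i = 6. First occurrence in the window: #7 on Aug 4, 2050 (6×15 = 90 days in).
Mar 20, 2051 is 318 days after the start; 318 ÷ 15 = 21 remainder 3. Last occurrence in the window: #22 on Mar 17, 2051.
Occurrences #7 through #22: 16 in total.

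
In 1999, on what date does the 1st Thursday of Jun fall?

Jun 3, 1999

The first Thursday of Jun 1999 is Jun 3.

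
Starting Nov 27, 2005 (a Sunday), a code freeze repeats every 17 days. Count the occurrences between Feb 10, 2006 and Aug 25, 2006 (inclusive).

11

Occurrences land 17·i days after Nov 27, 2005 for i = 0, 1, 2, …
Feb 10, 2006 is 75 days after the start; 75 ÷ 17 = 4 remainder 7; since the remainder is 7, round up to i = 5. First occurrence in the window: #6 on Feb 20, 2006 (5×17 = 85 days in).
Aug 25, 2006 is 271 days after the start; 271 ÷ 17 = 15 remainder 16. Last occurrence in the window: #16 on Aug 9, 2006.
Occurrences #6 through #16: 11 in total.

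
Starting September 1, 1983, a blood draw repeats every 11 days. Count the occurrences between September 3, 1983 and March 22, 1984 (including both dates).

Occurrences land 11·i days after September 1, 1983 for i = 0, 1, 2, …
September 3, 1983 is 2 days after the start; 2 ÷ 11 = 0 remainder 2; since the remainder is 2, round up to i = 1. First occurrence in the window: #2 on September 12, 1983 (1×11 = 11 days in).
March 22, 1984 is 203 days after the start; 203 ÷ 11 = 18 remainder 5. Last occurrence in the window: #19 on March 17, 1984.
Occurrences #2 through #19: 18 in total.

18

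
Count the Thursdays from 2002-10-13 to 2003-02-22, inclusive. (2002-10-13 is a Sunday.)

2002-10-13 is a Sunday; the first Thursday on or after it is 2002-10-17 (4 days later).
From 2002-10-17 to 2003-02-22: 14 + 30 + 31 + 31 + 22 = 128 days (rest of October, November, December, January, February).
128 ÷ 7 = 18 full weeks with remainder 2, so 18 more Thursdays after the first → 19.

19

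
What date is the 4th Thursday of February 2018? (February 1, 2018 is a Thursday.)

February 22, 2018

February 2018 begins on a Thursday, so the first Thursday is February 1.
The 4th Thursday is 3 weeks later: 1 + 21 = 22.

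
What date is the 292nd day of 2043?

Jan has 31 days (292 − 31 = 261 remain).
Feb has 28 days (261 − 28 = 233 remain).
Mar has 31 days (233 − 31 = 202 remain).
Apr has 30 days (202 − 30 = 172 remain).
May has 31 days (172 − 31 = 141 remain).
Jun has 30 days (141 − 30 = 111 remain).
Jul has 31 days (111 − 31 = 80 remain).
Aug has 31 days (80 − 31 = 49 remain).
Sep has 30 days (49 − 30 = 19 remain).
19 into Oct → Oct 19.

Oct 19, 2043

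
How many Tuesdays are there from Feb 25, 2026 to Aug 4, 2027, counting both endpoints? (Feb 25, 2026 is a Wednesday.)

Feb 25, 2026 is a Wednesday; the first Tuesday on or after it is Mar 3, 2026 (6 days later).
From Mar 3, 2026 to Aug 4, 2027: 303 + 216 = 519 days (rest of 2026, to Aug 4, 2027 in 2027).
519 ÷ 7 = 74 full weeks with remainder 1, so 74 more Tuesdays after the first → 75.

75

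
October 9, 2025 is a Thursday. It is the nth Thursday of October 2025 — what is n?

Day 9 falls in week ⌈9/7⌉ of the month.
Days 1–7 hold the 1st Thursday, 8–14 the 2nd, 15–21 the 3rd, 22–28 the 4th, 29–31 the 5th.
9 is in the range for the 2nd.

2nd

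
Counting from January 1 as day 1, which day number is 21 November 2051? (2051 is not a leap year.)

Days in months before November: 31 + 28 + 31 + 30 + 31 + 30 + 31 + 31 + 30 + 31 = 304.
Plus 21 days into November → day 325.

325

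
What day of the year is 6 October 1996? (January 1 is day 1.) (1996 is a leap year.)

280

Days in months before October: 31 + 29 + 31 + 30 + 31 + 30 + 31 + 31 + 30 = 274.
Plus 6 days into October → day 280.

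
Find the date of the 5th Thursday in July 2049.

The first Thursday of July 2049 is July 1.
The 5th Thursday is 4 weeks later: 1 + 28 = 29.

2049-07-29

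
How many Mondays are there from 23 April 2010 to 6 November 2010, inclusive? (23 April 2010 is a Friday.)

23 April 2010 is a Friday; the first Monday on or after it is 26 April 2010 (3 days later).
From 26 April 2010 to 6 November 2010: 4 + 31 + 30 + 31 + 31 + 30 + 31 + 6 = 194 days (rest of April, May, June, July, August, September, October, November).
194 ÷ 7 = 27 full weeks with remainder 5, so 27 more Mondays after the first → 28.

28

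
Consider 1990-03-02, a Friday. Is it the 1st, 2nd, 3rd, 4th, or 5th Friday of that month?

1st

Day 2 falls in week ⌈2/7⌉ of the month.
Days 1–7 hold the 1st Friday, 8–14 the 2nd, 15–21 the 3rd, 22–28 the 4th, 29–31 the 5th.
2 is in the range for the 1st.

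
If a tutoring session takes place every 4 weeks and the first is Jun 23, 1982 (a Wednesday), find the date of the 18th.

The 18th occurrence is 17 intervals after the first: 17 × 28 = 476 days after Jun 23, 1982.
Jun has 30 days — 7 days to the end of Jun leaves 469.
From end of Jun to end of 1982 is 184 days (285 left).
Jan has 31 days (254 left).
Feb has 28 days (226 left).
Mar has 31 days (195 left).
Apr has 30 days (165 left).
May has 31 days (134 left).
Jun has 30 days (104 left).
Jul has 31 days (73 left).
Aug has 31 days (42 left).
Sep has 30 days (12 left).
12 days into Oct → Oct 12, 1983.

Oct 12, 1983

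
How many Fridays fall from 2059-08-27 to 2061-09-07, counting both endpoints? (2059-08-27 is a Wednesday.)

106

2059-08-27 is a Wednesday; the first Friday on or after it is 2059-08-29 (2 days later).
From 2059-08-29 to 2061-09-07: 124 + 366 + 250 = 740 days (rest of 2059, 2060, to 2061-09-07 in 2061).
740 ÷ 7 = 105 full weeks with remainder 5, so 105 more Fridays after the first → 106.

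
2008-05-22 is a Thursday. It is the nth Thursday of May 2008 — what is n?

Day 22 falls in week ⌈22/7⌉ of the month.
Days 1–7 hold the 1st Thursday, 8–14 the 2nd, 15–21 the 3rd, 22–28 the 4th, 29–31 the 5th.
22 is in the range for the 4th.

4th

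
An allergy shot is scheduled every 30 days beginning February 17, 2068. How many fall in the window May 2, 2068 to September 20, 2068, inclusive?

5

Occurrences land 30·i days after February 17, 2068 for i = 0, 1, 2, …
May 2, 2068 is 75 days after the start; 75 ÷ 30 = 2 remainder 15; since the remainder is 15, round up to i = 3. First occurrence in the window: #4 on May 17, 2068 (3×30 = 90 days in).
September 20, 2068 is 216 days after the start; 216 ÷ 30 = 7 remainder 6. Last occurrence in the window: #8 on September 14, 2068.
Occurrences #4 through #8: 5 in total.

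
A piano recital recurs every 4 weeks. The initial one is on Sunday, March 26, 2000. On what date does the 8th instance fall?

The 8th occurrence is 7 intervals after the first: 7 × 28 = 196 days after March 26, 2000.
March has 31 days — 5 days to the end of March leaves 191.
April has 30 days (161 left).
May has 31 days (130 left).
June has 30 days (100 left).
July has 31 days (69 left).
August has 31 days (38 left).
September has 30 days (8 left).
8 days into October → October 8, 2000.

October 8, 2000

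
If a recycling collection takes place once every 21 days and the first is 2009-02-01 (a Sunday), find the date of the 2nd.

2009-02-22

The 2nd occurrence is 1 interval after the first: 1 × 21 = 21 days after 2009-02-01.
21 days later is 2009-02-22.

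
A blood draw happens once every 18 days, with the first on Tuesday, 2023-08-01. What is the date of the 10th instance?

The 10th occurrence is 9 intervals after the first: 9 × 18 = 162 days after 2023-08-01.
August has 31 days — 30 days to the end of August leaves 132.
September has 30 days (102 left).
October has 31 days (71 left).
November has 30 days (41 left).
December has 31 days (10 left).
10 days into January → 2024-01-10.

2024-01-10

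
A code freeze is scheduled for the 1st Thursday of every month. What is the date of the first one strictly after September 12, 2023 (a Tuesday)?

October 5, 2023

September 2023 starts on a Friday, so its 1st Thursday is September 7, 2023 (6 days in).
That is not after September 12, 2023, so look at October 2023.
October 2023 starts on a Sunday, so its 1st Thursday is October 5, 2023 (4 days in).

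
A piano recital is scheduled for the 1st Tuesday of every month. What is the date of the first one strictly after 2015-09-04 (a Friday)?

2015-10-06

September 2015 starts on a Tuesday, so its 1st Tuesday is 2015-09-01.
That is not after 2015-09-04, so look at October 2015.
October 2015 starts on a Thursday, so its 1st Tuesday is 2015-10-06 (5 days in).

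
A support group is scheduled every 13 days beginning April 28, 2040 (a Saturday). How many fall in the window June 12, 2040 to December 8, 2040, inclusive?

14

Occurrences land 13·i days after April 28, 2040 for i = 0, 1, 2, …
June 12, 2040 is 45 days after the start; 45 ÷ 13 = 3 remainder 6; since the remainder is 6, round up to i = 4. First occurrence in the window: #5 on June 19, 2040 (4×13 = 52 days in).
December 8, 2040 is 224 days after the start; 224 ÷ 13 = 17 remainder 3. Last occurrence in the window: #18 on December 5, 2040.
Occurrences #5 through #18: 14 in total.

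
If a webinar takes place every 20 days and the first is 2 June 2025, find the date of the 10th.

The 10th occurrence is 9 intervals after the first: 9 × 20 = 180 days after 2 June 2025.
June has 30 days — 28 days to the end of June leaves 152.
July has 31 days (121 left).
August has 31 days (90 left).
September has 30 days (60 left).
October has 31 days (29 left).
29 days into November → 29 November 2025.

29 November 2025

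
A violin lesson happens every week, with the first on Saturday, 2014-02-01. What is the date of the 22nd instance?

The 22nd occurrence is 21 intervals after the first: 21 × 7 = 147 days after 2014-02-01.
February has 28 days — 27 days to the end of February leaves 120.
March has 31 days (89 left).
April has 30 days (59 left).
May has 31 days (28 left).
28 days into June → 2014-06-28.

2014-06-28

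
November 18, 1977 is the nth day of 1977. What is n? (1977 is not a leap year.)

322

Days in months before November: 31 + 28 + 31 + 30 + 31 + 30 + 31 + 31 + 30 + 31 = 304.
Plus 18 days into November → day 322.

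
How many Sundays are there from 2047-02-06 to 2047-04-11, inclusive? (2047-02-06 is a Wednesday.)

9

2047-02-06 is a Wednesday; the first Sunday on or after it is 2047-02-10 (4 days later).
From 2047-02-10 to 2047-04-11: 18 + 31 + 11 = 60 days (rest of February, March, April).
60 ÷ 7 = 8 full weeks with remainder 4, so 8 more Sundays after the first → 9.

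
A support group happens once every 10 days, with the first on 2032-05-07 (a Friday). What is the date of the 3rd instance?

The 3rd occurrence is 2 intervals after the first: 2 × 10 = 20 days after 2032-05-07.
20 days later is 2032-05-27.

2032-05-27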